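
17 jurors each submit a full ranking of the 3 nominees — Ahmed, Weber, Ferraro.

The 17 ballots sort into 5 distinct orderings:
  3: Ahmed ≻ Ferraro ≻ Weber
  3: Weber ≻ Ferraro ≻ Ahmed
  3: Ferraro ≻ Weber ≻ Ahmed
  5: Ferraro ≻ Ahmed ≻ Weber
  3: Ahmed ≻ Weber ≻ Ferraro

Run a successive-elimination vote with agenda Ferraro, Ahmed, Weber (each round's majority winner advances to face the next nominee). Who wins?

Ferraro

Round 1: Ferraro vs Ahmed — 11–6, Ferraro advances.
Round 2: Ferraro vs Weber — 11–6, Ferraro advances.
The agenda winner is Ferraro.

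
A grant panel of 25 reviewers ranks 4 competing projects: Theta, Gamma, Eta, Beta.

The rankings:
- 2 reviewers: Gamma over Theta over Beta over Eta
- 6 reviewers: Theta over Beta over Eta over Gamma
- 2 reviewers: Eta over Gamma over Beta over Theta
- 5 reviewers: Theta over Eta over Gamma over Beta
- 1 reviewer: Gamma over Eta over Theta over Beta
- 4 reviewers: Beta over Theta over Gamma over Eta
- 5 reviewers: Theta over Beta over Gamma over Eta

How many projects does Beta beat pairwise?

Beta against each rival (25 reviewers):
Beta vs Theta: Theta, 19–6.
Beta vs Gamma: Beta preferred on 6+4+5 = 15 ballots; Beta wins 15–10.
Beta–Eta: Beta 17–8.
Beta beats Gamma, Eta; loses to Theta — 2 pairwise wins.

2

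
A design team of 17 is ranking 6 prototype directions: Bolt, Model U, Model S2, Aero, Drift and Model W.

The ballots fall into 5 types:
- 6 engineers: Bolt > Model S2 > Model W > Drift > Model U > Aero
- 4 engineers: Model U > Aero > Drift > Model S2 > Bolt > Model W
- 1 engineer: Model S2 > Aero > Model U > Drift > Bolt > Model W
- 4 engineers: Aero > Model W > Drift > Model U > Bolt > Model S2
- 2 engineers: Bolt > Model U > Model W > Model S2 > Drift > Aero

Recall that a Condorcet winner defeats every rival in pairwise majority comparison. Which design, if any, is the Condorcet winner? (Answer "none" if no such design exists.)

Head-to-head results (17 engineers):
Bolt–Model U: Model U 9–8.
Bolt–Model S2: Bolt 12–5.
Bolt vs Aero: Aero, 9–8.
Bolt vs Drift: Drift wins 9–8.
Bolt vs Model W: Bolt, 13–4.
Model U vs Model S2: Model U wins 10–7.
Model U vs Aero: Model U, 12–5.
Model U–Drift: Drift 10–7.
Model U–Model W: Model W 10–7.
Model S2 vs Aero: Model S2, 9–8.
Model S2 vs Drift: Model S2, 9–8.
Model S2 vs Model W: Model S2, 11–6.
Aero vs Drift: Aero, 9–8.
Aero vs Model W: Aero wins 9–8.
Drift vs Model W: Model W, 12–5.
Every design loses at least once (Bolt loses to Model U; Model U loses to Drift; Model S2 loses to Bolt; Aero loses to Model U; Drift loses to Model S2; Model W loses to Bolt). The majority relation contains the cycle Bolt → Model S2 → Aero → Bolt, so there is no Condorcet winner.

none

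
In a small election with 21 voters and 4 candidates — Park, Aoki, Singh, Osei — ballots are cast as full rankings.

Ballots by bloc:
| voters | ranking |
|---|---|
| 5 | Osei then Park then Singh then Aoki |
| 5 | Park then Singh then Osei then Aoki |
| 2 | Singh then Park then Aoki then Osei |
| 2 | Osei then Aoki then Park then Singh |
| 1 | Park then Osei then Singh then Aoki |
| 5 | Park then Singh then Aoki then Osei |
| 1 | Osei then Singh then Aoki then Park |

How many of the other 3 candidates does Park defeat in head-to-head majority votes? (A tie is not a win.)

Park against each rival (21 voters):
Park vs Aoki: 18 to 3, Park.
Park vs Singh: Park, 18–3.
Park vs Osei: 5+2+1+5 = 13 for Park, 8 for Osei — Park by 13–8.
Park beats Aoki, Singh, Osei — 3 pairwise wins.

3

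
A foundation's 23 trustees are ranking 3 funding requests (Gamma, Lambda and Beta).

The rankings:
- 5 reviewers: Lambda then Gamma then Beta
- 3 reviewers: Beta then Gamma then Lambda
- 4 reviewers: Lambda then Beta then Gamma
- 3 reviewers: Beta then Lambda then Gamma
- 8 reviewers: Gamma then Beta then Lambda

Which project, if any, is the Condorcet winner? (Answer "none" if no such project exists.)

Pairwise majorities:
Gamma vs Lambda: Lambda wins 12–11.
Gamma vs Beta: Gamma preferred on 5+8 = 13 ballots; Gamma wins 13–10.
Lambda vs Beta: 9 to 14, Beta.
No project is unbeaten: Gamma loses to Lambda; Lambda loses to Beta; Beta loses to Gamma. In particular Gamma beats Beta beats Lambda beats Gamma is a majority cycle — no Condorcet winner exists.

none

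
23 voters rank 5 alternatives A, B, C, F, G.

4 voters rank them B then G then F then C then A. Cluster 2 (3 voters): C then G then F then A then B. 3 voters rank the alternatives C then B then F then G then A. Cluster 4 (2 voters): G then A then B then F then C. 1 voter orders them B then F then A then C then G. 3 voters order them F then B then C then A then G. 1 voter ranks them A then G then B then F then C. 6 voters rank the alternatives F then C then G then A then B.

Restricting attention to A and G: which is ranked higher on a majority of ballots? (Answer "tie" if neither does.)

G

Ballots ranking A above G: 1 + 3 + 1 = 5.
Ballots ranking G above A: 23 − 5 = 18.
G wins the head-to-head 18–5.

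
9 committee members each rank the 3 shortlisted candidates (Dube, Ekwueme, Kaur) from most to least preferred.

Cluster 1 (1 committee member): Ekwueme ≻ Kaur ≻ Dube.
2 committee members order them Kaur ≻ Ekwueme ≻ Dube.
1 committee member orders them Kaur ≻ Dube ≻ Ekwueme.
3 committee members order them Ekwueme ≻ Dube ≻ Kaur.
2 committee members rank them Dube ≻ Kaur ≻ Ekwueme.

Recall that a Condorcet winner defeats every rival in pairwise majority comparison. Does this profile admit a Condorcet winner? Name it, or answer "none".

none

Check each pair by majority over 9 ballots:
Dube–Ekwueme: Ekwueme 6–3.
Dube vs Kaur: Dube wins 5–4.
Ekwueme vs Kaur: Kaur, 5–4.
Every candidate loses at least once (Dube loses to Ekwueme; Ekwueme loses to Kaur; Kaur loses to Dube). The majority relation contains the cycle Dube > Kaur > Ekwueme > Dube, so there is no Condorcet winner.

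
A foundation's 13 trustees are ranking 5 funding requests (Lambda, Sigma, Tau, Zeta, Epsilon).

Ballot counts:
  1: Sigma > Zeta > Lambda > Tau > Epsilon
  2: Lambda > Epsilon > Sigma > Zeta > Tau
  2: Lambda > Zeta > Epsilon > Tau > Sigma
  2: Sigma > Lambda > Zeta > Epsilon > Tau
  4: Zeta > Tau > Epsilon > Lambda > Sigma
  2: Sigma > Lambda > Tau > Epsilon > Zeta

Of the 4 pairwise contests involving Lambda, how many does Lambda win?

Lambda against each rival (13 reviewers):
Lambda vs Sigma: Lambda is ranked higher on 2+2+4 = 8 ballots, Sigma on 5. Lambda wins 8–5.
Lambda–Tau: Lambda 9–4.
Lambda vs Zeta: Lambda wins 8–5.
Lambda vs Epsilon: 1+2+2+2+2 = 9 for Lambda, 4 for Epsilon — Lambda by 9–4.
Lambda beats Sigma, Tau, Zeta, Epsilon — 4 pairwise wins.

4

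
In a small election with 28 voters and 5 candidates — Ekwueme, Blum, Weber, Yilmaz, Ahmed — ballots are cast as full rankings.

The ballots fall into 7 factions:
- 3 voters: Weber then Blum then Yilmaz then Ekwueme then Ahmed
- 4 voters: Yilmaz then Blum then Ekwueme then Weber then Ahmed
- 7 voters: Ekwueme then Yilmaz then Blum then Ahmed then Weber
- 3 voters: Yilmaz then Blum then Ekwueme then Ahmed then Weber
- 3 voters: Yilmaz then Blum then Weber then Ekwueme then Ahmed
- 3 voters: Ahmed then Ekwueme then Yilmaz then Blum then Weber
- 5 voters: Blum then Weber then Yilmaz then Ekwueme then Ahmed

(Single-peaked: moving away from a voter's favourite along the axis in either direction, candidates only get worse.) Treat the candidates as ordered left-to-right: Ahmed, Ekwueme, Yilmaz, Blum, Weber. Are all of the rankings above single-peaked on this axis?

Axis positions: Ahmed=1, Ekwueme=2, Yilmaz=3, Blum=4, Weber=5.
Faction 1 (peak Weber at position 5): ranking walks positions 5-4-3-2-1, expanding outward from the peak — single-peaked.
Faction 2 (peak Yilmaz at position 3): ranking walks positions 3-4-2-5-1, expanding outward from the peak — single-peaked.
Faction 3 (peak Ekwueme at position 2): ranking walks positions 2-3-4-1-5, expanding outward from the peak — single-peaked.
Faction 4 (peak Yilmaz at position 3): ranking walks positions 3-4-2-1-5, expanding outward from the peak — single-peaked.
Faction 5 (peak Yilmaz at position 3): ranking walks positions 3-4-5-2-1, expanding outward from the peak — single-peaked.
Faction 6 (peak Ahmed at position 1): ranking walks positions 1-2-3-4-5, expanding outward from the peak — single-peaked.
Faction 7 (peak Blum at position 4): ranking walks positions 4-5-3-2-1, expanding outward from the peak — single-peaked.
Every ranking is single-peaked on this axis.

yes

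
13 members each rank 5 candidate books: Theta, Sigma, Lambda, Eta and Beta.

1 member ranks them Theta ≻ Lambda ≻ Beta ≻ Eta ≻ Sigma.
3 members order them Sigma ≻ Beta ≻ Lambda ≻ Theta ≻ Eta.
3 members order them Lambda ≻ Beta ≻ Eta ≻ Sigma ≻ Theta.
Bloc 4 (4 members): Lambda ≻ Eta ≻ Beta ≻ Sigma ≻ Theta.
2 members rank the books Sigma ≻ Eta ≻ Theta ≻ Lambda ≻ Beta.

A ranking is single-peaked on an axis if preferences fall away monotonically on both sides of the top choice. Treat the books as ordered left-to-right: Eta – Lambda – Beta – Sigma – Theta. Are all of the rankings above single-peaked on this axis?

Axis positions: Eta=1, Lambda=2, Beta=3, Sigma=4, Theta=5.
Bloc 1: ranking walks positions 5-2-3-1-4; Lambda is ranked above Sigma even though Sigma lies between Lambda and the peak Theta on the axis — preferences dip and rise again. Not single-peaked.
Bloc 2 (peak Sigma at position 4): ranking walks positions 4-3-2-5-1, expanding outward from the peak — single-peaked.
Bloc 3 (peak Lambda at position 2): ranking walks positions 2-3-1-4-5, expanding outward from the peak — single-peaked.
Bloc 4 (peak Lambda at position 2): ranking walks positions 2-1-3-4-5, expanding outward from the peak — single-peaked.
Bloc 5: ranking walks positions 4-1-5-2-3; Eta is ranked above Beta even though Beta lies between Eta and the peak Sigma on the axis — preferences dip and rise again. Not single-peaked.
Bloc 1 violates single-peakedness, so the profile is not single-peaked on this axis.

no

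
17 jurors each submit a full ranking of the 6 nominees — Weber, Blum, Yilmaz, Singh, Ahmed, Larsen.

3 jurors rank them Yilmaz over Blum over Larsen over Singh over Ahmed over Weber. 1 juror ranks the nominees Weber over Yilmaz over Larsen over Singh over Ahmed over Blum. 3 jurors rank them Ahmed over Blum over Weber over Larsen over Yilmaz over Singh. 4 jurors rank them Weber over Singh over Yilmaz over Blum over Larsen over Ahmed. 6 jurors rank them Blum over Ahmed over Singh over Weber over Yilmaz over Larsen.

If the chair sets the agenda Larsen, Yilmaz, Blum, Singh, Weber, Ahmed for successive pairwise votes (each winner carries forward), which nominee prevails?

Round 1: Larsen vs Yilmaz — 3–14, Yilmaz advances.
Round 2: Yilmaz vs Blum — 8–9, Blum advances.
Round 3: Blum vs Singh — 12–5, Blum advances.
Round 4: Blum vs Weber — 12–5, Blum advances.
Round 5: Blum vs Ahmed — 13–4, Blum advances.
Blum survives the agenda.

Blum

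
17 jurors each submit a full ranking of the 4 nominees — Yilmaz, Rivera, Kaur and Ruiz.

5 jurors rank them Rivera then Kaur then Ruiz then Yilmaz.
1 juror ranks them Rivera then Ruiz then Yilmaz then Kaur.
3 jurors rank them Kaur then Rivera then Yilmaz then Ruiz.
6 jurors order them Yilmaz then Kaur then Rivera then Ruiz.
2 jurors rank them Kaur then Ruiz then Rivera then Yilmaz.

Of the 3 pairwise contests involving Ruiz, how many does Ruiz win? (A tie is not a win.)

0

Ruiz against each rival (17 jurors):
Ruiz vs Yilmaz: Yilmaz wins 9–8.
Ruiz vs Rivera: Rivera wins 15–2.
Ruiz vs Kaur: Ruiz preferred on 1 ballot; Kaur wins 16–1.
Ruiz beats no one; loses to Yilmaz, Rivera, Kaur — 0 pairwise wins.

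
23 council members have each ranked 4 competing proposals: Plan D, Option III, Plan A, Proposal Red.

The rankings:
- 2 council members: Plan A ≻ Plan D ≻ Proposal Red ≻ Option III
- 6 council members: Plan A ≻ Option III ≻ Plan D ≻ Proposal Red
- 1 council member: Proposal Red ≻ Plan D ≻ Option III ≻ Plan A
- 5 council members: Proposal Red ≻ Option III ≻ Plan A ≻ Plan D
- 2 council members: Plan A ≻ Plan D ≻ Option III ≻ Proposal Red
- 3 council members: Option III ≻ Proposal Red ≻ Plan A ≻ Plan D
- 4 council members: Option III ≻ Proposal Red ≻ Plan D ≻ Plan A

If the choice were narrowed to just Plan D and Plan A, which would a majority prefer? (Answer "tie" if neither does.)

Plan A

Ballots ranking Plan D above Plan A: 1 + 4 = 5.
Ballots ranking Plan A above Plan D: 23 − 5 = 18.
Plan A wins the head-to-head 18–5.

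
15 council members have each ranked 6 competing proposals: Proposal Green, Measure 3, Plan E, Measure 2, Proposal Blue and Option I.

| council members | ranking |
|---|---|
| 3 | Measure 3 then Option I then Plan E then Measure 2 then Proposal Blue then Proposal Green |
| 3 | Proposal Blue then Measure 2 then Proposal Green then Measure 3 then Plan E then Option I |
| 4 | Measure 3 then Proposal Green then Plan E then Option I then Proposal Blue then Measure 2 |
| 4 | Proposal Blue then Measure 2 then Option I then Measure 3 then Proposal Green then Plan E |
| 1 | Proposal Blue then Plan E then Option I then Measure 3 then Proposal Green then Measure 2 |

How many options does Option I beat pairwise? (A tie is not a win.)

Option I against each rival (15 council members):
Option I vs Proposal Green: 3+4+1 = 8 for Option I, 7 for Proposal Green — Option I by 8–7.
Option I–Measure 3: Measure 3 10–5.
Option I vs Plan E: Plan E, 8–7.
Option I vs Measure 2: Option I wins 8–7.
Option I–Proposal Blue: Proposal Blue 8–7.
Option I beats Proposal Green, Measure 2; loses to Measure 3, Plan E, Proposal Blue — 2 pairwise wins.

2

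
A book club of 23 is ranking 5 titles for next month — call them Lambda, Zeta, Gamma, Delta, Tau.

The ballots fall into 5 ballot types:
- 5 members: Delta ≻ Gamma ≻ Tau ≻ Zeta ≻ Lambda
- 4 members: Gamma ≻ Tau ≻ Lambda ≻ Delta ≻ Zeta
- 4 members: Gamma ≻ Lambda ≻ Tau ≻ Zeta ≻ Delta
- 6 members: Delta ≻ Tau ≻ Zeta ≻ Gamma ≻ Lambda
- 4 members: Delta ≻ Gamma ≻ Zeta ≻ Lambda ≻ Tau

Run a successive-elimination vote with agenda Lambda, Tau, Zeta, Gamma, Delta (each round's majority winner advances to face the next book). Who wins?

Round 1: Lambda vs Tau — 8–15, Tau advances.
Round 2: Tau vs Zeta — 19–4, Tau advances.
Round 3: Tau vs Gamma — 6–17, Gamma advances.
Round 4: Gamma vs Delta — 8–15, Delta advances.
Delta survives the agenda.

Delta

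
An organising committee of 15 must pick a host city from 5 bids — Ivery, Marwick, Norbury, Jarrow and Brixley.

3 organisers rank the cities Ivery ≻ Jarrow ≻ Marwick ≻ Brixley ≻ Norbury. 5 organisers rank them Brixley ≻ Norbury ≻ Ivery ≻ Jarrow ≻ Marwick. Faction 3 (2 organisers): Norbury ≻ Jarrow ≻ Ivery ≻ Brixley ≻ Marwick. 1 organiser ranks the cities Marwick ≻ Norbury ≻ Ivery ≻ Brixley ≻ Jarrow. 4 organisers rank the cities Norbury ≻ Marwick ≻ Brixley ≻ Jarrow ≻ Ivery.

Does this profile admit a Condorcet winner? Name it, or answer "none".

Check each pair by majority over 15 ballots:
Ivery vs Marwick: Ivery, 10–5.
Ivery vs Norbury: Norbury, 12–3.
Ivery vs Jarrow: Ivery, 9–6.
Ivery–Brixley: Brixley 9–6.
Marwick vs Norbury: Norbury, 11–4.
Marwick–Jarrow: Jarrow 10–5.
Marwick vs Brixley: Marwick wins 8–7.
Norbury vs Jarrow: Norbury wins 12–3.
Norbury vs Brixley: Brixley, 8–7.
Jarrow–Brixley: Brixley 10–5.
No city is unbeaten: Ivery loses to Norbury; Marwick loses to Ivery; Norbury loses to Brixley; Jarrow loses to Ivery; Brixley loses to Marwick. In particular Ivery → Marwick → Brixley → Ivery is a majority cycle — no Condorcet winner exists.

none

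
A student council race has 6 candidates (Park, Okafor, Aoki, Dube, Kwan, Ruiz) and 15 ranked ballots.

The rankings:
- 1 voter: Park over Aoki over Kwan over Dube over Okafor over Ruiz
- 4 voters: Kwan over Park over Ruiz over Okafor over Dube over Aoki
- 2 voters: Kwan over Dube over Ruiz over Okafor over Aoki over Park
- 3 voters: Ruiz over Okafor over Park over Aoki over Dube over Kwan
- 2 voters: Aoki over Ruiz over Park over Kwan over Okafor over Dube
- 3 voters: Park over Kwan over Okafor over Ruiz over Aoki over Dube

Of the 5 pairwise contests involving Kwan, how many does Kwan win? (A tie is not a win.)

4

Kwan against each rival (15 voters):
Kwan vs Park: Kwan preferred on 4+2 = 6 ballots; Park wins 9–6.
Kwan vs Okafor: Kwan, 12–3.
Kwan vs Aoki: Kwan, 9–6.
Kwan–Dube: Kwan 12–3.
Kwan vs Ruiz: 10 to 5, Kwan.
Kwan beats Okafor, Aoki, Dube, Ruiz; loses to Park — 4 pairwise wins.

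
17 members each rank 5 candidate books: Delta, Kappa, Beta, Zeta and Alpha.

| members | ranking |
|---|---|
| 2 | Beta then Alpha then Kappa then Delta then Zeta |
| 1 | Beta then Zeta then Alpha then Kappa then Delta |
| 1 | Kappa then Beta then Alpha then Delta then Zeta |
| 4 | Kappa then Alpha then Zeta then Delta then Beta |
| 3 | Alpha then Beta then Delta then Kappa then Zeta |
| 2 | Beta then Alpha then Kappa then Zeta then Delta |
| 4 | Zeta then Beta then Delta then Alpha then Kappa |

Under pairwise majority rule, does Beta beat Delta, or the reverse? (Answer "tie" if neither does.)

Ballots ranking Beta above Delta: 2 + 1 + 1 + 3 + 2 + 4 = 13.
Ballots ranking Delta above Beta: 17 − 13 = 4.
Beta wins the head-to-head 13–4.

Beta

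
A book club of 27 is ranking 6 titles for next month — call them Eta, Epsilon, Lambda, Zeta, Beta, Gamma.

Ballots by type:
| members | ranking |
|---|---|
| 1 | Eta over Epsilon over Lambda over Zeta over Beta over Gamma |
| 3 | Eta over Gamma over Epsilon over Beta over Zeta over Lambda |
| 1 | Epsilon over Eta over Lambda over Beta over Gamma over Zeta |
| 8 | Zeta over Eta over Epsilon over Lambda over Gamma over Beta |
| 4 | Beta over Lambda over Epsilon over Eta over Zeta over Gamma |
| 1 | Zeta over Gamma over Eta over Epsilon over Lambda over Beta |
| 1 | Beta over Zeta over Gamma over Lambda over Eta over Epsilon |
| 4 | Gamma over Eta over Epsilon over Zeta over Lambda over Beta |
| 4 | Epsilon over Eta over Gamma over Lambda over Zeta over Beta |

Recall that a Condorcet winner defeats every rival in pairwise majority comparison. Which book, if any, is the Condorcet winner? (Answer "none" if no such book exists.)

Eta

Head-to-head results (27 members):
Eta vs Epsilon: 1+3+8+1+1+4 = 18 for Eta, 9 for Epsilon — Eta by 18–9.
Eta vs Lambda: Eta preferred on 22 ballots; Eta wins 22–5.
Eta–Zeta: Eta 17–10.
Eta vs Beta: Eta, 22–5.
Eta–Gamma: Eta 21–6.
Epsilon vs Lambda: Epsilon, 22–5.
Epsilon–Zeta: Epsilon 17–10.
Epsilon vs Beta: 22 to 5, Epsilon.
Epsilon vs Gamma: 1+1+8+4+4 = 18 for Epsilon, 9 for Gamma — Epsilon by 18–9.
Lambda vs Zeta: Lambda preferred on 1+1+4+4 = 10 ballots; Zeta wins 17–10.
Lambda vs Beta: Lambda, 19–8.
Lambda vs Gamma: 1+1+8+4 = 14 for Lambda, 13 for Gamma — Lambda by 14–13.
Zeta vs Beta: 1+8+1+4+4 = 18 for Zeta, 9 for Beta — Zeta by 18–9.
Zeta vs Gamma: Zeta wins 15–12.
Beta vs Gamma: Gamma, 20–7.
Eta defeats every rival head-to-head and is the Condorcet winner.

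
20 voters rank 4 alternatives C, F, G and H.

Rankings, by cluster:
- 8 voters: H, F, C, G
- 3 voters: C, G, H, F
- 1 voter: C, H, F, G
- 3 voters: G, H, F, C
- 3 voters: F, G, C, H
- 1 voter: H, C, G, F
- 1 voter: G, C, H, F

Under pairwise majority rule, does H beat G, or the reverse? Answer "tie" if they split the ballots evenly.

tie

Ballots ranking H above G: 8 + 1 + 1 = 10.
Ballots ranking G above H: 20 − 10 = 10.
10–10: the pair ties.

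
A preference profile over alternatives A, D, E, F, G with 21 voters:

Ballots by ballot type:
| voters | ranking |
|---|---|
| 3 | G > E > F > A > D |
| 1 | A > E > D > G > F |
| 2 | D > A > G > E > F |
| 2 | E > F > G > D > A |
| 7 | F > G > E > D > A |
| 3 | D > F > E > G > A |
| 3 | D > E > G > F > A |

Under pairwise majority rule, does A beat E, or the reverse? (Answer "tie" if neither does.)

Ballots ranking A above E: 1 + 2 = 3.
Ballots ranking E above A: 21 − 3 = 18.
E wins the head-to-head 18–3.

E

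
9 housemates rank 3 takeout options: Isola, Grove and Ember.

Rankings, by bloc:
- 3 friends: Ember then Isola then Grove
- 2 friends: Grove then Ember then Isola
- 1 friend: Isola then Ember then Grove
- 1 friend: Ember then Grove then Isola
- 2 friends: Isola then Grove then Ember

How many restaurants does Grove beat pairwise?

Grove against each rival (9 friends):
Grove vs Isola: Grove is ranked higher on 2+1 = 3 ballots, Isola on 6. Isola wins 6–3.
Grove vs Ember: 4 to 5, Ember.
Grove beats no one; loses to Isola, Ember — 0 pairwise wins.

0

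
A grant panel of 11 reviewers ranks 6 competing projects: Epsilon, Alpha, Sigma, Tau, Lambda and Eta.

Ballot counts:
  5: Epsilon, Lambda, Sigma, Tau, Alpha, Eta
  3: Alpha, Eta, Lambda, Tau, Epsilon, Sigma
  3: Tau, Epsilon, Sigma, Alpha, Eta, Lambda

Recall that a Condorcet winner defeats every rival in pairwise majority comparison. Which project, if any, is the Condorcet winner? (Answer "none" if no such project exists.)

Head-to-head results (11 reviewers):
Epsilon vs Alpha: Epsilon wins 8–3.
Epsilon vs Sigma: Epsilon, 11–0.
Epsilon vs Tau: Tau wins 6–5.
Epsilon–Lambda: Epsilon 8–3.
Epsilon vs Eta: Epsilon wins 8–3.
Alpha vs Sigma: Sigma, 8–3.
Alpha vs Tau: Tau wins 8–3.
Alpha–Lambda: Alpha 6–5.
Alpha–Eta: Alpha 11–0.
Sigma vs Tau: Tau, 6–5.
Sigma vs Lambda: Lambda, 8–3.
Sigma vs Eta: Sigma wins 8–3.
Tau vs Lambda: Lambda wins 8–3.
Tau vs Eta: Tau wins 8–3.
Lambda vs Eta: Eta wins 6–5.
Every project loses at least once (Epsilon loses to Tau; Alpha loses to Epsilon; Sigma loses to Epsilon; Tau loses to Lambda; Lambda loses to Epsilon; Eta loses to Epsilon). The majority relation contains the cycle Epsilon > Lambda > Tau > Epsilon, so there is no Condorcet winner.

none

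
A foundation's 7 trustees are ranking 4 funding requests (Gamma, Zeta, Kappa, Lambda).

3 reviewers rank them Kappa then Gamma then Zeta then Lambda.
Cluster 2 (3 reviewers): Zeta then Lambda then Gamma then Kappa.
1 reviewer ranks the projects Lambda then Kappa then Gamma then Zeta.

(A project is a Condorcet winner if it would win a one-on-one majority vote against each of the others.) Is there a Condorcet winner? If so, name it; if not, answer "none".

Check each pair by majority over 7 ballots:
Gamma vs Zeta: 4 to 3, Gamma.
Gamma vs Kappa: Gamma is ranked higher on 3 ballots, Kappa on 4. Kappa wins 4–3.
Gamma vs Lambda: 3 to 4, Lambda.
Zeta vs Kappa: 3 to 4, Kappa.
Zeta vs Lambda: Zeta preferred on 3+3 = 6 ballots; Zeta wins 6–1.
Kappa vs Lambda: Kappa preferred on 3 ballots; Lambda wins 4–3.
Every project loses at least once (Gamma loses to Kappa; Zeta loses to Gamma; Kappa loses to Lambda; Lambda loses to Zeta). The majority relation contains the cycle Gamma beats Zeta beats Lambda beats Gamma, so there is no Condorcet winner.

none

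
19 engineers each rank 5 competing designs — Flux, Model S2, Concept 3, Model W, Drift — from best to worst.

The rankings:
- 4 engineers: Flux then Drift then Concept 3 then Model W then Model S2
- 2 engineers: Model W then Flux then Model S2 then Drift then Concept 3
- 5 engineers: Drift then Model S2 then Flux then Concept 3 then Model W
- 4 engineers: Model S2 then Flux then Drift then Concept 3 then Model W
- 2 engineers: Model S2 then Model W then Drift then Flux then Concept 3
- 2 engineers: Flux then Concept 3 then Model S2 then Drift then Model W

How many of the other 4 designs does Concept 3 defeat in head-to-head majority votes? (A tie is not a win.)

Concept 3 against each rival (19 engineers):
Concept 3–Flux: Flux 19–0.
Concept 3 vs Model S2: 4+2 = 6 for Concept 3, 13 for Model S2 — Model S2 by 13–6.
Concept 3–Model W: Concept 3 15–4.
Concept 3 vs Drift: Drift wins 17–2.
Concept 3 beats Model W; loses to Flux, Model S2, Drift — 1 pairwise win.

1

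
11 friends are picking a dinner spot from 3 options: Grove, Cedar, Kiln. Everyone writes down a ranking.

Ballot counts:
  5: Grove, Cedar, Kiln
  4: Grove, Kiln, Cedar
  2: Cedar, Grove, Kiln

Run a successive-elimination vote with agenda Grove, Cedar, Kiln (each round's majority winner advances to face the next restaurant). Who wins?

Round 1: Grove vs Cedar — 9–2, Grove advances.
Round 2: Grove vs Kiln — 11–0, Grove advances.
The agenda winner is Grove.

Grove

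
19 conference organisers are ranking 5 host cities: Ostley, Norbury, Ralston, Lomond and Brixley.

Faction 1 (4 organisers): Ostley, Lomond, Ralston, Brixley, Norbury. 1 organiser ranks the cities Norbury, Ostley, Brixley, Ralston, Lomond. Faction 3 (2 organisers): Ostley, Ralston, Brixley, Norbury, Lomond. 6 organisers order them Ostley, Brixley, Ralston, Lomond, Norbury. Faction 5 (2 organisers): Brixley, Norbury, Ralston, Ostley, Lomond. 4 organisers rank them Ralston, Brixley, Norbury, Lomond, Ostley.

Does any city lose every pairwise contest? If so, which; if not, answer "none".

Norbury

Head-to-head results (19 organisers):
Ostley vs Norbury: Ostley wins 12–7.
Ostley–Ralston: Ostley 13–6.
Ostley vs Lomond: Ostley preferred on 4+1+2+6+2 = 15 ballots; Ostley wins 15–4.
Ostley vs Brixley: Ostley preferred on 4+1+2+6 = 13 ballots; Ostley wins 13–6.
Norbury vs Ralston: Ralston, 16–3.
Norbury–Lomond: Lomond 10–9.
Norbury vs Brixley: Brixley, 18–1.
Ralston vs Lomond: Ralston, 15–4.
Ralston vs Brixley: Ralston wins 10–9.
Lomond vs Brixley: Brixley, 15–4.
Norbury is beaten in every head-to-head and is the Condorcet loser.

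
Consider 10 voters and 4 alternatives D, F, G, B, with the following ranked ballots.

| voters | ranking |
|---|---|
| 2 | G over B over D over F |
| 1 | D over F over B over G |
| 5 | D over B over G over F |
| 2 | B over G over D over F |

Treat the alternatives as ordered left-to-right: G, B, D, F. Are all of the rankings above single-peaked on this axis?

Axis positions: G=1, B=2, D=3, F=4.
Bloc 1 (peak G at position 1): ranking walks positions 1-2-3-4, expanding outward from the peak — single-peaked.
Bloc 2 (peak D at position 3): ranking walks positions 3-4-2-1, expanding outward from the peak — single-peaked.
Bloc 3 (peak D at position 3): ranking walks positions 3-2-1-4, expanding outward from the peak — single-peaked.
Bloc 4 (peak B at position 2): ranking walks positions 2-1-3-4, expanding outward from the peak — single-peaked.
Every ranking is single-peaked on this axis.

yes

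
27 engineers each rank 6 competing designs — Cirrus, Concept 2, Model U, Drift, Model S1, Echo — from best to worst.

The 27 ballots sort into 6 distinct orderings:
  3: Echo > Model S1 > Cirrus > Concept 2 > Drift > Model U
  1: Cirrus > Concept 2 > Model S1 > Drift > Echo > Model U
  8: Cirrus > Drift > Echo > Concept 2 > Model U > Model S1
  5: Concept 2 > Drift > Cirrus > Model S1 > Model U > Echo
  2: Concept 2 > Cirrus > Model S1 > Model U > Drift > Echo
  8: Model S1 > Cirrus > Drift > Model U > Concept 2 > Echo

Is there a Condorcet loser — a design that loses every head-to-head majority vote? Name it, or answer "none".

Echo

Pairwise majorities:
Cirrus–Concept 2: Cirrus 20–7.
Cirrus vs Model U: Cirrus wins 27–0.
Cirrus vs Drift: Cirrus, 22–5.
Cirrus vs Model S1: Cirrus preferred on 1+8+5+2 = 16 ballots; Cirrus wins 16–11.
Cirrus vs Echo: Cirrus wins 24–3.
Concept 2 vs Model U: 3+1+8+5+2 = 19 for Concept 2, 8 for Model U — Concept 2 by 19–8.
Concept 2 vs Drift: 11 to 16, Drift.
Concept 2 vs Model S1: Concept 2 is ranked higher on 1+8+5+2 = 16 ballots, Model S1 on 11. Concept 2 wins 16–11.
Concept 2 vs Echo: Concept 2 is ranked higher on 1+5+2+8 = 16 ballots, Echo on 11. Concept 2 wins 16–11.
Model U vs Drift: Model U is ranked higher on 2 ballots, Drift on 25. Drift wins 25–2.
Model U vs Model S1: 8 for Model U, 19 for Model S1 — Model S1 by 19–8.
Model U vs Echo: Model U preferred on 5+2+8 = 15 ballots; Model U wins 15–12.
Drift vs Model S1: Model S1 wins 14–13.
Drift vs Echo: Drift wins 24–3.
Model S1 vs Echo: 1+5+2+8 = 16 for Model S1, 11 for Echo — Model S1 by 16–11.
Only Echo has no wins; Echo is the Condorcet loser.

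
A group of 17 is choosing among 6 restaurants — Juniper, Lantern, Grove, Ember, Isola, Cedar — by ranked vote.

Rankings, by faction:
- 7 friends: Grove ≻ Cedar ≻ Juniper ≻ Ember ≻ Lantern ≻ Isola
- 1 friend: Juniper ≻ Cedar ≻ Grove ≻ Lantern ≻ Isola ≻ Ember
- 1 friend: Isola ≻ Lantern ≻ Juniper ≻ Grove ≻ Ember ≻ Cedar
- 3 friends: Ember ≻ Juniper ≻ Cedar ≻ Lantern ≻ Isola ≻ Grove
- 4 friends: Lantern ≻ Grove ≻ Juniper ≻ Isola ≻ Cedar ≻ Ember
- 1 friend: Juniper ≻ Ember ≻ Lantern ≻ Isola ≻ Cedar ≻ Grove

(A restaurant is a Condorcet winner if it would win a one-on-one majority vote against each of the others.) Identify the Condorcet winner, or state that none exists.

Head-to-head results (17 friends):
Juniper–Lantern: Juniper 12–5.
Juniper vs Grove: Grove, 11–6.
Juniper vs Ember: Juniper wins 14–3.
Juniper vs Isola: Juniper wins 16–1.
Juniper vs Cedar: Juniper wins 10–7.
Lantern vs Grove: Lantern, 9–8.
Lantern vs Ember: Ember, 11–6.
Lantern vs Isola: Lantern, 16–1.
Lantern–Cedar: Cedar 11–6.
Grove vs Ember: Grove, 13–4.
Grove–Isola: Grove 12–5.
Grove vs Cedar: Grove, 12–5.
Ember vs Isola: Ember, 11–6.
Ember–Cedar: Cedar 12–5.
Isola vs Cedar: Cedar wins 11–6.
Each restaurant drops at least one matchup (Juniper loses to Grove; Lantern loses to Juniper; Grove loses to Lantern; Ember loses to Juniper; Isola loses to Juniper; Cedar loses to Juniper); the cycle Juniper beats Lantern beats Grove beats Juniper rules out a Condorcet winner.

none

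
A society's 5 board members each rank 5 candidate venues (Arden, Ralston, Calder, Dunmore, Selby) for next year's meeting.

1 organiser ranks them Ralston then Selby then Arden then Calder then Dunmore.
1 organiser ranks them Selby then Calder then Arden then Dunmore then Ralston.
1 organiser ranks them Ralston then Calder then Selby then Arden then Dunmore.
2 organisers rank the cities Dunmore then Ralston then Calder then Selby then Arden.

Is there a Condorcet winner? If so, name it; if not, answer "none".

Pairwise majorities:
Arden vs Ralston: Ralston, 4–1.
Arden vs Calder: Calder, 4–1.
Arden–Dunmore: Arden 3–2.
Arden–Selby: Selby 5–0.
Ralston vs Calder: Ralston, 4–1.
Ralston vs Dunmore: 1+1 = 2 for Ralston, 3 for Dunmore — Dunmore by 3–2.
Ralston vs Selby: Ralston is ranked higher on 1+1+2 = 4 ballots, Selby on 1. Ralston wins 4–1.
Calder vs Dunmore: Calder is ranked higher on 1+1+1 = 3 ballots, Dunmore on 2. Calder wins 3–2.
Calder vs Selby: 3 to 2, Calder.
Dunmore–Selby: Selby 3–2.
Every city loses at least once (Arden loses to Ralston; Ralston loses to Dunmore; Calder loses to Ralston; Dunmore loses to Arden; Selby loses to Ralston). The majority relation contains the cycle Arden beats Dunmore beats Ralston beats Arden, so there is no Condorcet winner.

none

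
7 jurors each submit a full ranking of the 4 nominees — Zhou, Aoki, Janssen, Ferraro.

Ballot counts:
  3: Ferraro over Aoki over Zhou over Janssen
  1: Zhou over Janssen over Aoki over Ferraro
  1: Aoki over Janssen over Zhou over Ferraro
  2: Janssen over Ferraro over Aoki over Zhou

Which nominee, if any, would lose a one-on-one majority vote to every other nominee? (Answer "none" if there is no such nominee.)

Head-to-head results (7 jurors):
Zhou vs Aoki: Zhou preferred on 1 ballot; Aoki wins 6–1.
Zhou–Janssen: Zhou 4–3.
Zhou vs Ferraro: 1+1 = 2 for Zhou, 5 for Ferraro — Ferraro by 5–2.
Aoki vs Janssen: 4 to 3, Aoki.
Aoki vs Ferraro: Ferraro wins 5–2.
Janssen vs Ferraro: 1+1+2 = 4 for Janssen, 3 for Ferraro — Janssen by 4–3.
No nominee is winless: Zhou beats Janssen; Aoki beats Zhou; Janssen beats Ferraro; Ferraro beats Zhou. There is no Condorcet loser.

none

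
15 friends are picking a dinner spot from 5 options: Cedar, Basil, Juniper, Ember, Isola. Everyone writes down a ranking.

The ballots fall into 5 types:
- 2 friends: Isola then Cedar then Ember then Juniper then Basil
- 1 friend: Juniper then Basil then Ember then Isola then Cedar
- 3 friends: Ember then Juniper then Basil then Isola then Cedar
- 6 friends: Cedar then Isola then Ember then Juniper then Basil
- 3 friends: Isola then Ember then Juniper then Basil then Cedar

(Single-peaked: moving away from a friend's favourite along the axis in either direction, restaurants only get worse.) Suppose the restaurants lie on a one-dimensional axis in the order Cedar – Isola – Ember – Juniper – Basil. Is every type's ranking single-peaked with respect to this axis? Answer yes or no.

Axis positions: Cedar=1, Isola=2, Ember=3, Juniper=4, Basil=5.
Type 1 (peak Isola at position 2): ranking walks positions 2-1-3-4-5, expanding outward from the peak — single-peaked.
Type 2 (peak Juniper at position 4): ranking walks positions 4-5-3-2-1, expanding outward from the peak — single-peaked.
Type 3 (peak Ember at position 3): ranking walks positions 3-4-5-2-1, expanding outward from the peak — single-peaked.
Type 4 (peak Cedar at position 1): ranking walks positions 1-2-3-4-5, expanding outward from the peak — single-peaked.
Type 5 (peak Isola at position 2): ranking walks positions 2-3-4-5-1, expanding outward from the peak — single-peaked.
Every ranking is single-peaked on this axis.

yes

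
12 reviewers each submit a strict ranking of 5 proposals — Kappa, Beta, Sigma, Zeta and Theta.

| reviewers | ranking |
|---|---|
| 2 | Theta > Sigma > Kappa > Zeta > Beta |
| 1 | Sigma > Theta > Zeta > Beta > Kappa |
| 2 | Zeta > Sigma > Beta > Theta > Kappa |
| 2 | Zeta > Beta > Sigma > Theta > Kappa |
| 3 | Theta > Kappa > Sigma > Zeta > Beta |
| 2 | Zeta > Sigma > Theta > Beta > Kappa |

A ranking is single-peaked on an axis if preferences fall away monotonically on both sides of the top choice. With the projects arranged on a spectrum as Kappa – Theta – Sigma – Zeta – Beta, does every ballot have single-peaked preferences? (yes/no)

yes

Axis positions: Kappa=1, Theta=2, Sigma=3, Zeta=4, Beta=5.
Bloc 1 (peak Theta at position 2): ranking walks positions 2-3-1-4-5, expanding outward from the peak — single-peaked.
Bloc 2 (peak Sigma at position 3): ranking walks positions 3-2-4-5-1, expanding outward from the peak — single-peaked.
Bloc 3 (peak Zeta at position 4): ranking walks positions 4-3-5-2-1, expanding outward from the peak — single-peaked.
Bloc 4 (peak Zeta at position 4): ranking walks positions 4-5-3-2-1, expanding outward from the peak — single-peaked.
Bloc 5 (peak Theta at position 2): ranking walks positions 2-1-3-4-5, expanding outward from the peak — single-peaked.
Bloc 6 (peak Zeta at position 4): ranking walks positions 4-3-2-5-1, expanding outward from the peak — single-peaked.
Every ranking is single-peaked on this axis.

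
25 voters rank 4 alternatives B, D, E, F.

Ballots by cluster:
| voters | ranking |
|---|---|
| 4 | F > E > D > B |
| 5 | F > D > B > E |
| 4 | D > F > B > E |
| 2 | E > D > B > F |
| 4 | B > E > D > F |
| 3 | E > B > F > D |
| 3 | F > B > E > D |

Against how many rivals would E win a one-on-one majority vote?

1

E against each rival (25 voters):
E vs B: B, 16–9.
E vs D: E, 16–9.
E vs F: F wins 16–9.
E beats D; loses to B, F — 1 pairwise win.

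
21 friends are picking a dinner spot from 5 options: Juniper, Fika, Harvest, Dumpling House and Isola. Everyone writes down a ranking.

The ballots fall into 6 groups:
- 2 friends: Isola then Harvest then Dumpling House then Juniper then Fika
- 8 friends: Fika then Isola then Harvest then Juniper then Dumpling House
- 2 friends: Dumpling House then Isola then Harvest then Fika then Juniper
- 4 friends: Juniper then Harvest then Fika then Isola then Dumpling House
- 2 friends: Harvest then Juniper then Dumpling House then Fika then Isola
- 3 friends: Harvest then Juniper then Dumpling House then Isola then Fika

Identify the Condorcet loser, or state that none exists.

Dumpling House

Pairwise majorities:
Juniper–Fika: Juniper 11–10.
Juniper vs Harvest: 4 to 17, Harvest.
Juniper vs Dumpling House: Juniper, 17–4.
Juniper vs Isola: Isola, 12–9.
Fika–Harvest: Harvest 13–8.
Fika vs Dumpling House: Fika, 12–9.
Fika vs Isola: 8+4+2 = 14 for Fika, 7 for Isola — Fika by 14–7.
Harvest–Dumpling House: Harvest 19–2.
Harvest vs Isola: Isola wins 12–9.
Dumpling House vs Isola: Isola, 14–7.
Dumpling House loses to every other restaurant — it is the Condorcet loser.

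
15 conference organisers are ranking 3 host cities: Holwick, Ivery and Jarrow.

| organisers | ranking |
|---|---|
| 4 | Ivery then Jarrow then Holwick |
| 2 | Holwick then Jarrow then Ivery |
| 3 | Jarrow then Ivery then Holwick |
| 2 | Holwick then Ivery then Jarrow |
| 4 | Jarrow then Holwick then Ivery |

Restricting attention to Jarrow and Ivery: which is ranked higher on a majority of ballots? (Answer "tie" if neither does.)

Ballots ranking Jarrow above Ivery: 2 + 3 + 4 = 9.
Ballots ranking Ivery above Jarrow: 15 − 9 = 6.
Jarrow wins the head-to-head 9–6.

Jarrow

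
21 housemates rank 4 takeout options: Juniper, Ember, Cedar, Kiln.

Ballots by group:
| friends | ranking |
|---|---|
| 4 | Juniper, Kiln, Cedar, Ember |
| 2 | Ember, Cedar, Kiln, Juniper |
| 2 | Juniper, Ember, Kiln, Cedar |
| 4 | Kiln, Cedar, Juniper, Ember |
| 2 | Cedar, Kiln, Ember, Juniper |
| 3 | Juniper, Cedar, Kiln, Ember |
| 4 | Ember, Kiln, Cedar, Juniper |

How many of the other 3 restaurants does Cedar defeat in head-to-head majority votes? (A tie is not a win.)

Cedar against each rival (21 friends):
Cedar vs Juniper: Cedar is ranked higher on 2+4+2+4 = 12 ballots, Juniper on 9. Cedar wins 12–9.
Cedar vs Ember: 13 to 8, Cedar.
Cedar vs Kiln: 7 to 14, Kiln.
Cedar beats Juniper, Ember; loses to Kiln — 2 pairwise wins.

2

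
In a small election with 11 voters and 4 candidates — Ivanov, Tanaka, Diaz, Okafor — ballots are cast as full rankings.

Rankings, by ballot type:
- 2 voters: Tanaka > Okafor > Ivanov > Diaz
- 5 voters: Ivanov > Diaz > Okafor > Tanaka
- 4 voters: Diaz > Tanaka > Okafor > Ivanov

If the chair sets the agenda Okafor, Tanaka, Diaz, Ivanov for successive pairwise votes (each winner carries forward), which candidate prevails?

Ivanov

Round 1: Okafor vs Tanaka — 5–6, Tanaka advances.
Round 2: Tanaka vs Diaz — 2–9, Diaz advances.
Round 3: Diaz vs Ivanov — 4–7, Ivanov advances.
Ivanov survives the agenda.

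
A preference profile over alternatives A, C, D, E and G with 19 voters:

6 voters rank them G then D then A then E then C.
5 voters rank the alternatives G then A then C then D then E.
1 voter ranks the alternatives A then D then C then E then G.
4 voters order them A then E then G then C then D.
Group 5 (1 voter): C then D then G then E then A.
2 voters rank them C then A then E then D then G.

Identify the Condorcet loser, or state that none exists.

Head-to-head results (19 voters):
A vs C: A preferred on 6+5+1+4 = 16 ballots; A wins 16–3.
A vs D: A is ranked higher on 5+1+4+2 = 12 ballots, D on 7. A wins 12–7.
A–E: A 18–1.
A vs G: A preferred on 1+4+2 = 7 ballots; G wins 12–7.
C–D: C 12–7.
C vs E: 5+1+1+2 = 9 for C, 10 for E — E by 10–9.
C vs G: G, 15–4.
D–E: D 13–6.
D vs G: D preferred on 1+1+2 = 4 ballots; G wins 15–4.
E vs G: G wins 12–7.
No alternative is winless: A beats C; C beats D; D beats E; E beats C; G beats A. There is no Condorcet loser.

none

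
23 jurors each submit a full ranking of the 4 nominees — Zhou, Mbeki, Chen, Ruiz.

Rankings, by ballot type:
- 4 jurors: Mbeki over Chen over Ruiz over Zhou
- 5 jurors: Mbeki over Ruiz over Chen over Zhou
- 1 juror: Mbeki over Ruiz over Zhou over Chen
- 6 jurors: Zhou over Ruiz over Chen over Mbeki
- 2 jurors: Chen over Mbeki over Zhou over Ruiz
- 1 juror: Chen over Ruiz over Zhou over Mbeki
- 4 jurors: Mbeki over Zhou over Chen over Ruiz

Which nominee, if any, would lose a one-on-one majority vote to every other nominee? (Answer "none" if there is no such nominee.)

none

Pairwise majorities:
Zhou vs Mbeki: 6+1 = 7 for Zhou, 16 for Mbeki — Mbeki by 16–7.
Zhou vs Chen: 11 to 12, Chen.
Zhou vs Ruiz: 6+2+4 = 12 for Zhou, 11 for Ruiz — Zhou by 12–11.
Mbeki vs Chen: Mbeki, 14–9.
Mbeki vs Ruiz: 4+5+1+2+4 = 16 for Mbeki, 7 for Ruiz — Mbeki by 16–7.
Chen–Ruiz: Ruiz 12–11.
Each nominee has at least one pairwise win (Zhou beats Ruiz; Mbeki beats Zhou; Chen beats Zhou; Ruiz beats Chen) — no Condorcet loser.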